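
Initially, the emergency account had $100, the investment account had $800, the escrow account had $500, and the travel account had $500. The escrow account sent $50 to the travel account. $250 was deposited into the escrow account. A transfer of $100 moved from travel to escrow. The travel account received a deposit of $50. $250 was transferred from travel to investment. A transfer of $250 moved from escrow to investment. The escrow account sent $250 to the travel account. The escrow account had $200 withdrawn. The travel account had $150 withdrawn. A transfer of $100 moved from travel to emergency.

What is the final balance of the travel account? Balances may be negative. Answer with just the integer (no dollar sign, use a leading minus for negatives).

Answer: 250

Derivation:
Tracking account balances step by step:
Start: emergency=100, investment=800, escrow=500, travel=500
Event 1 (transfer 50 escrow -> travel): escrow: 500 - 50 = 450, travel: 500 + 50 = 550. Balances: emergency=100, investment=800, escrow=450, travel=550
Event 2 (deposit 250 to escrow): escrow: 450 + 250 = 700. Balances: emergency=100, investment=800, escrow=700, travel=550
Event 3 (transfer 100 travel -> escrow): travel: 550 - 100 = 450, escrow: 700 + 100 = 800. Balances: emergency=100, investment=800, escrow=800, travel=450
Event 4 (deposit 50 to travel): travel: 450 + 50 = 500. Balances: emergency=100, investment=800, escrow=800, travel=500
Event 5 (transfer 250 travel -> investment): travel: 500 - 250 = 250, investment: 800 + 250 = 1050. Balances: emergency=100, investment=1050, escrow=800, travel=250
Event 6 (transfer 250 escrow -> investment): escrow: 800 - 250 = 550, investment: 1050 + 250 = 1300. Balances: emergency=100, investment=1300, escrow=550, travel=250
Event 7 (transfer 250 escrow -> travel): escrow: 550 - 250 = 300, travel: 250 + 250 = 500. Balances: emergency=100, investment=1300, escrow=300, travel=500
Event 8 (withdraw 200 from escrow): escrow: 300 - 200 = 100. Balances: emergency=100, investment=1300, escrow=100, travel=500
Event 9 (withdraw 150 from travel): travel: 500 - 150 = 350. Balances: emergency=100, investment=1300, escrow=100, travel=350
Event 10 (transfer 100 travel -> emergency): travel: 350 - 100 = 250, emergency: 100 + 100 = 200. Balances: emergency=200, investment=1300, escrow=100, travel=250

Final balance of travel: 250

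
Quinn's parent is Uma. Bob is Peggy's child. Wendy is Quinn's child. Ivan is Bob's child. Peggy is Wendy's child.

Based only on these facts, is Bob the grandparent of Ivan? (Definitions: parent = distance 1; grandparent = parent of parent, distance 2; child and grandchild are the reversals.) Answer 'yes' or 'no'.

Reconstructing the parent chain from the given facts:
  Uma -> Quinn -> Wendy -> Peggy -> Bob -> Ivan
(each arrow means 'parent of the next')
Positions in the chain (0 = top):
  position of Uma: 0
  position of Quinn: 1
  position of Wendy: 2
  position of Peggy: 3
  position of Bob: 4
  position of Ivan: 5

Bob is at position 4, Ivan is at position 5; signed distance (j - i) = 1.
'grandparent' requires j - i = 2. Actual distance is 1, so the relation does NOT hold.

Answer: no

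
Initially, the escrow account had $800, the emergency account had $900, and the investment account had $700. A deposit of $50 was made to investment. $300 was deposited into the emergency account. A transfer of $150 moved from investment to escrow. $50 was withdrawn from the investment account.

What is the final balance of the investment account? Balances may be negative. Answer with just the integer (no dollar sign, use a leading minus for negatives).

Answer: 550

Derivation:
Tracking account balances step by step:
Start: escrow=800, emergency=900, investment=700
Event 1 (deposit 50 to investment): investment: 700 + 50 = 750. Balances: escrow=800, emergency=900, investment=750
Event 2 (deposit 300 to emergency): emergency: 900 + 300 = 1200. Balances: escrow=800, emergency=1200, investment=750
Event 3 (transfer 150 investment -> escrow): investment: 750 - 150 = 600, escrow: 800 + 150 = 950. Balances: escrow=950, emergency=1200, investment=600
Event 4 (withdraw 50 from investment): investment: 600 - 50 = 550. Balances: escrow=950, emergency=1200, investment=550

Final balance of investment: 550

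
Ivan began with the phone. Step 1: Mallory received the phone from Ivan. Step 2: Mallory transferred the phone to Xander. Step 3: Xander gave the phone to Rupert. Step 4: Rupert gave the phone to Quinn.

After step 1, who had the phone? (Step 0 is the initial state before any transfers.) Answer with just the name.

Answer: Mallory

Derivation:
Tracking the phone holder through step 1:
After step 0 (start): Ivan
After step 1: Mallory

At step 1, the holder is Mallory.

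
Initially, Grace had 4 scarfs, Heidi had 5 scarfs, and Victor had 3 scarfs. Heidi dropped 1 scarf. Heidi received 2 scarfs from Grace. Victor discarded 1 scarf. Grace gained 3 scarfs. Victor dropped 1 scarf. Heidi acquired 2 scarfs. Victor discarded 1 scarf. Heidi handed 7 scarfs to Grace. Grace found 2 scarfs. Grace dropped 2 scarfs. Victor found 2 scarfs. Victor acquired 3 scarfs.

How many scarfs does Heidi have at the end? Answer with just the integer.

Answer: 1

Derivation:
Tracking counts step by step:
Start: Grace=4, Heidi=5, Victor=3
Event 1 (Heidi -1): Heidi: 5 -> 4. State: Grace=4, Heidi=4, Victor=3
Event 2 (Grace -> Heidi, 2): Grace: 4 -> 2, Heidi: 4 -> 6. State: Grace=2, Heidi=6, Victor=3
Event 3 (Victor -1): Victor: 3 -> 2. State: Grace=2, Heidi=6, Victor=2
Event 4 (Grace +3): Grace: 2 -> 5. State: Grace=5, Heidi=6, Victor=2
Event 5 (Victor -1): Victor: 2 -> 1. State: Grace=5, Heidi=6, Victor=1
Event 6 (Heidi +2): Heidi: 6 -> 8. State: Grace=5, Heidi=8, Victor=1
Event 7 (Victor -1): Victor: 1 -> 0. State: Grace=5, Heidi=8, Victor=0
Event 8 (Heidi -> Grace, 7): Heidi: 8 -> 1, Grace: 5 -> 12. State: Grace=12, Heidi=1, Victor=0
Event 9 (Grace +2): Grace: 12 -> 14. State: Grace=14, Heidi=1, Victor=0
Event 10 (Grace -2): Grace: 14 -> 12. State: Grace=12, Heidi=1, Victor=0
Event 11 (Victor +2): Victor: 0 -> 2. State: Grace=12, Heidi=1, Victor=2
Event 12 (Victor +3): Victor: 2 -> 5. State: Grace=12, Heidi=1, Victor=5

Heidi's final count: 1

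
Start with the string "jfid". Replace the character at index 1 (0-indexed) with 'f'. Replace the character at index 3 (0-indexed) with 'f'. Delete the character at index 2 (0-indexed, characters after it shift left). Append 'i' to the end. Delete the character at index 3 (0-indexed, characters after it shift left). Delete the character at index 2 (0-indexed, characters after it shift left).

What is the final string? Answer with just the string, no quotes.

Answer: jf

Derivation:
Applying each edit step by step:
Start: "jfid"
Op 1 (replace idx 1: 'f' -> 'f'): "jfid" -> "jfid"
Op 2 (replace idx 3: 'd' -> 'f'): "jfid" -> "jfif"
Op 3 (delete idx 2 = 'i'): "jfif" -> "jff"
Op 4 (append 'i'): "jff" -> "jffi"
Op 5 (delete idx 3 = 'i'): "jffi" -> "jff"
Op 6 (delete idx 2 = 'f'): "jff" -> "jf"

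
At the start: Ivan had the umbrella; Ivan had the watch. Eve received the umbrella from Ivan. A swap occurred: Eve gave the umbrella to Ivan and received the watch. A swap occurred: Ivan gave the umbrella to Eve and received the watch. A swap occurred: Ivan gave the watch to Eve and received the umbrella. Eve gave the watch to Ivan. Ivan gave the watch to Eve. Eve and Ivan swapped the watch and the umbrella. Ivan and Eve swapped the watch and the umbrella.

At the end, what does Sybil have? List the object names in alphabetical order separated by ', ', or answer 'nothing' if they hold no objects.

Answer: nothing

Derivation:
Tracking all object holders:
Start: umbrella:Ivan, watch:Ivan
Event 1 (give umbrella: Ivan -> Eve). State: umbrella:Eve, watch:Ivan
Event 2 (swap umbrella<->watch: now umbrella:Ivan, watch:Eve). State: umbrella:Ivan, watch:Eve
Event 3 (swap umbrella<->watch: now umbrella:Eve, watch:Ivan). State: umbrella:Eve, watch:Ivan
Event 4 (swap watch<->umbrella: now watch:Eve, umbrella:Ivan). State: umbrella:Ivan, watch:Eve
Event 5 (give watch: Eve -> Ivan). State: umbrella:Ivan, watch:Ivan
Event 6 (give watch: Ivan -> Eve). State: umbrella:Ivan, watch:Eve
Event 7 (swap watch<->umbrella: now watch:Ivan, umbrella:Eve). State: umbrella:Eve, watch:Ivan
Event 8 (swap watch<->umbrella: now watch:Eve, umbrella:Ivan). State: umbrella:Ivan, watch:Eve

Final state: umbrella:Ivan, watch:Eve
Sybil holds: (nothing).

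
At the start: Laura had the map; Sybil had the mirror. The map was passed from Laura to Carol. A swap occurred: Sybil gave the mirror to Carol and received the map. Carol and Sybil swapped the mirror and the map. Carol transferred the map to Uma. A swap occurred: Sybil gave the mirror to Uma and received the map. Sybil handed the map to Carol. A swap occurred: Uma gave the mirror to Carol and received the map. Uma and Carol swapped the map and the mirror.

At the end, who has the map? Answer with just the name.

Answer: Carol

Derivation:
Tracking all object holders:
Start: map:Laura, mirror:Sybil
Event 1 (give map: Laura -> Carol). State: map:Carol, mirror:Sybil
Event 2 (swap mirror<->map: now mirror:Carol, map:Sybil). State: map:Sybil, mirror:Carol
Event 3 (swap mirror<->map: now mirror:Sybil, map:Carol). State: map:Carol, mirror:Sybil
Event 4 (give map: Carol -> Uma). State: map:Uma, mirror:Sybil
Event 5 (swap mirror<->map: now mirror:Uma, map:Sybil). State: map:Sybil, mirror:Uma
Event 6 (give map: Sybil -> Carol). State: map:Carol, mirror:Uma
Event 7 (swap mirror<->map: now mirror:Carol, map:Uma). State: map:Uma, mirror:Carol
Event 8 (swap map<->mirror: now map:Carol, mirror:Uma). State: map:Carol, mirror:Uma

Final state: map:Carol, mirror:Uma
The map is held by Carol.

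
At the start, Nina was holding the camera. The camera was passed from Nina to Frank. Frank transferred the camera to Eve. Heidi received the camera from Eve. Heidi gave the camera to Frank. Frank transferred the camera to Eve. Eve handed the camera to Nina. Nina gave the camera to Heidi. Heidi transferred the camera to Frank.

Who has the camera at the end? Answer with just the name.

Answer: Frank

Derivation:
Tracking the camera through each event:
Start: Nina has the camera.
After event 1: Frank has the camera.
After event 2: Eve has the camera.
After event 3: Heidi has the camera.
After event 4: Frank has the camera.
After event 5: Eve has the camera.
After event 6: Nina has the camera.
After event 7: Heidi has the camera.
After event 8: Frank has the camera.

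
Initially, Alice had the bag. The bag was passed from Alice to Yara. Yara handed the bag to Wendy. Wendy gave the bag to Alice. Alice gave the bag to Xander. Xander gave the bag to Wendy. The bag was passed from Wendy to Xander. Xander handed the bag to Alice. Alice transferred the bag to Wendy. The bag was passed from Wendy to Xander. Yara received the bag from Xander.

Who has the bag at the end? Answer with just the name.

Tracking the bag through each event:
Start: Alice has the bag.
After event 1: Yara has the bag.
After event 2: Wendy has the bag.
After event 3: Alice has the bag.
After event 4: Xander has the bag.
After event 5: Wendy has the bag.
After event 6: Xander has the bag.
After event 7: Alice has the bag.
After event 8: Wendy has the bag.
After event 9: Xander has the bag.
After event 10: Yara has the bag.

Answer: Yara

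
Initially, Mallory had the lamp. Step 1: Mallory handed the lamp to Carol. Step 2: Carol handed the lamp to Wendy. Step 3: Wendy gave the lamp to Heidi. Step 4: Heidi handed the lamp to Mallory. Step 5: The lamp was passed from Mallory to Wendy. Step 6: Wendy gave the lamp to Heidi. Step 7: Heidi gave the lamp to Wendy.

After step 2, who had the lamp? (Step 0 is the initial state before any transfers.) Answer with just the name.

Answer: Wendy

Derivation:
Tracking the lamp holder through step 2:
After step 0 (start): Mallory
After step 1: Carol
After step 2: Wendy

At step 2, the holder is Wendy.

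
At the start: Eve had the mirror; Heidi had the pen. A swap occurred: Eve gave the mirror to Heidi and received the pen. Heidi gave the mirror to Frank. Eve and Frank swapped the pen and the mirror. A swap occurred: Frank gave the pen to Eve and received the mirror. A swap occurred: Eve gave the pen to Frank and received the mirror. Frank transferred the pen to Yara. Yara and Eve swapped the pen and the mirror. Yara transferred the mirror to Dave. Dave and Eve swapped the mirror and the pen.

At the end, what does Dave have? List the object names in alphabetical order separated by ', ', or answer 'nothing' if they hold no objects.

Tracking all object holders:
Start: mirror:Eve, pen:Heidi
Event 1 (swap mirror<->pen: now mirror:Heidi, pen:Eve). State: mirror:Heidi, pen:Eve
Event 2 (give mirror: Heidi -> Frank). State: mirror:Frank, pen:Eve
Event 3 (swap pen<->mirror: now pen:Frank, mirror:Eve). State: mirror:Eve, pen:Frank
Event 4 (swap pen<->mirror: now pen:Eve, mirror:Frank). State: mirror:Frank, pen:Eve
Event 5 (swap pen<->mirror: now pen:Frank, mirror:Eve). State: mirror:Eve, pen:Frank
Event 6 (give pen: Frank -> Yara). State: mirror:Eve, pen:Yara
Event 7 (swap pen<->mirror: now pen:Eve, mirror:Yara). State: mirror:Yara, pen:Eve
Event 8 (give mirror: Yara -> Dave). State: mirror:Dave, pen:Eve
Event 9 (swap mirror<->pen: now mirror:Eve, pen:Dave). State: mirror:Eve, pen:Dave

Final state: mirror:Eve, pen:Dave
Dave holds: pen.

Answer: pen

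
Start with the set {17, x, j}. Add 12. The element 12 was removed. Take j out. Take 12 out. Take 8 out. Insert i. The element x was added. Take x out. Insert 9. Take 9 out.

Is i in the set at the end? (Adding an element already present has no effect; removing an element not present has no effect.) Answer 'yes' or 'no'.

Answer: yes

Derivation:
Tracking the set through each operation:
Start: {17, j, x}
Event 1 (add 12): added. Set: {12, 17, j, x}
Event 2 (remove 12): removed. Set: {17, j, x}
Event 3 (remove j): removed. Set: {17, x}
Event 4 (remove 12): not present, no change. Set: {17, x}
Event 5 (remove 8): not present, no change. Set: {17, x}
Event 6 (add i): added. Set: {17, i, x}
Event 7 (add x): already present, no change. Set: {17, i, x}
Event 8 (remove x): removed. Set: {17, i}
Event 9 (add 9): added. Set: {17, 9, i}
Event 10 (remove 9): removed. Set: {17, i}

Final set: {17, i} (size 2)
i is in the final set.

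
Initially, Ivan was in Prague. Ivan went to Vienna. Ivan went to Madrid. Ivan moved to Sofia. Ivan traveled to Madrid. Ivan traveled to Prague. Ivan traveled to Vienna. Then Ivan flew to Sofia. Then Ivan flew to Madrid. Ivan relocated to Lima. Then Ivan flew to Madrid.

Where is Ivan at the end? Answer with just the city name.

Tracking Ivan's location:
Start: Ivan is in Prague.
After move 1: Prague -> Vienna. Ivan is in Vienna.
After move 2: Vienna -> Madrid. Ivan is in Madrid.
After move 3: Madrid -> Sofia. Ivan is in Sofia.
After move 4: Sofia -> Madrid. Ivan is in Madrid.
After move 5: Madrid -> Prague. Ivan is in Prague.
After move 6: Prague -> Vienna. Ivan is in Vienna.
After move 7: Vienna -> Sofia. Ivan is in Sofia.
After move 8: Sofia -> Madrid. Ivan is in Madrid.
After move 9: Madrid -> Lima. Ivan is in Lima.
After move 10: Lima -> Madrid. Ivan is in Madrid.

Answer: Madrid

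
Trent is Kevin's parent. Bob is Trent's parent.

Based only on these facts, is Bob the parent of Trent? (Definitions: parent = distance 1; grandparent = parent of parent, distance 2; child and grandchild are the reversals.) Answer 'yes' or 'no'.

Reconstructing the parent chain from the given facts:
  Bob -> Trent -> Kevin
(each arrow means 'parent of the next')
Positions in the chain (0 = top):
  position of Bob: 0
  position of Trent: 1
  position of Kevin: 2

Bob is at position 0, Trent is at position 1; signed distance (j - i) = 1.
'parent' requires j - i = 1. Actual distance is 1, so the relation HOLDS.

Answer: yes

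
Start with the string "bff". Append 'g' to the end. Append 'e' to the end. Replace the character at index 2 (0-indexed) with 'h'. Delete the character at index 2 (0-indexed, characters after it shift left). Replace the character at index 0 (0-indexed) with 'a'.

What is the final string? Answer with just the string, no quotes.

Applying each edit step by step:
Start: "bff"
Op 1 (append 'g'): "bff" -> "bffg"
Op 2 (append 'e'): "bffg" -> "bffge"
Op 3 (replace idx 2: 'f' -> 'h'): "bffge" -> "bfhge"
Op 4 (delete idx 2 = 'h'): "bfhge" -> "bfge"
Op 5 (replace idx 0: 'b' -> 'a'): "bfge" -> "afge"

Answer: afge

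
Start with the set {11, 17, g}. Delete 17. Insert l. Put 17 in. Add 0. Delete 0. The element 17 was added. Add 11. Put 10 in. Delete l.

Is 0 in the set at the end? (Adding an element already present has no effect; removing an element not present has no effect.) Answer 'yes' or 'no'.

Tracking the set through each operation:
Start: {11, 17, g}
Event 1 (remove 17): removed. Set: {11, g}
Event 2 (add l): added. Set: {11, g, l}
Event 3 (add 17): added. Set: {11, 17, g, l}
Event 4 (add 0): added. Set: {0, 11, 17, g, l}
Event 5 (remove 0): removed. Set: {11, 17, g, l}
Event 6 (add 17): already present, no change. Set: {11, 17, g, l}
Event 7 (add 11): already present, no change. Set: {11, 17, g, l}
Event 8 (add 10): added. Set: {10, 11, 17, g, l}
Event 9 (remove l): removed. Set: {10, 11, 17, g}

Final set: {10, 11, 17, g} (size 4)
0 is NOT in the final set.

Answer: no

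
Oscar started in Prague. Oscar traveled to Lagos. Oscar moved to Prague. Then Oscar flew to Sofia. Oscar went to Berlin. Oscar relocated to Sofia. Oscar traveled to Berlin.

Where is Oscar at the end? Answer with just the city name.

Answer: Berlin

Derivation:
Tracking Oscar's location:
Start: Oscar is in Prague.
After move 1: Prague -> Lagos. Oscar is in Lagos.
After move 2: Lagos -> Prague. Oscar is in Prague.
After move 3: Prague -> Sofia. Oscar is in Sofia.
After move 4: Sofia -> Berlin. Oscar is in Berlin.
After move 5: Berlin -> Sofia. Oscar is in Sofia.
After move 6: Sofia -> Berlin. Oscar is in Berlin.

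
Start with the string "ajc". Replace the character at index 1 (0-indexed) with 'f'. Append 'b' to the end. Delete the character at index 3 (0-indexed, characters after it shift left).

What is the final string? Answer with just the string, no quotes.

Applying each edit step by step:
Start: "ajc"
Op 1 (replace idx 1: 'j' -> 'f'): "ajc" -> "afc"
Op 2 (append 'b'): "afc" -> "afcb"
Op 3 (delete idx 3 = 'b'): "afcb" -> "afc"

Answer: afc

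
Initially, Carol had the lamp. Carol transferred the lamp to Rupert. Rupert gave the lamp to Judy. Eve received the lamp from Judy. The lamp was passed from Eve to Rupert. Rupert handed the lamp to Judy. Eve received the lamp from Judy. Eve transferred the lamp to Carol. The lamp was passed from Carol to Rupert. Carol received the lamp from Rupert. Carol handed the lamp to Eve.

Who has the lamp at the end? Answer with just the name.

Answer: Eve

Derivation:
Tracking the lamp through each event:
Start: Carol has the lamp.
After event 1: Rupert has the lamp.
After event 2: Judy has the lamp.
After event 3: Eve has the lamp.
After event 4: Rupert has the lamp.
After event 5: Judy has the lamp.
After event 6: Eve has the lamp.
After event 7: Carol has the lamp.
After event 8: Rupert has the lamp.
After event 9: Carol has the lamp.
After event 10: Eve has the lamp.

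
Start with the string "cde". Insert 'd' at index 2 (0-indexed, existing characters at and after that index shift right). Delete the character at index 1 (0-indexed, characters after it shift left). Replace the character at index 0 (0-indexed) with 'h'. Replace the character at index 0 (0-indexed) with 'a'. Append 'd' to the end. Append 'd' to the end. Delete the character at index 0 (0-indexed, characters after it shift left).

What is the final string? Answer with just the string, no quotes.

Applying each edit step by step:
Start: "cde"
Op 1 (insert 'd' at idx 2): "cde" -> "cdde"
Op 2 (delete idx 1 = 'd'): "cdde" -> "cde"
Op 3 (replace idx 0: 'c' -> 'h'): "cde" -> "hde"
Op 4 (replace idx 0: 'h' -> 'a'): "hde" -> "ade"
Op 5 (append 'd'): "ade" -> "aded"
Op 6 (append 'd'): "aded" -> "adedd"
Op 7 (delete idx 0 = 'a'): "adedd" -> "dedd"

Answer: dedd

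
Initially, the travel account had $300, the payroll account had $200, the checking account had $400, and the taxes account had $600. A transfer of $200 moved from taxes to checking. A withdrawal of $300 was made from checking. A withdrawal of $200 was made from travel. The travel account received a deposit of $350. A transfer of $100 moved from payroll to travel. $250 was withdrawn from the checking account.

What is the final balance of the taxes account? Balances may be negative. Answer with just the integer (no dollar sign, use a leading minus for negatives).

Answer: 400

Derivation:
Tracking account balances step by step:
Start: travel=300, payroll=200, checking=400, taxes=600
Event 1 (transfer 200 taxes -> checking): taxes: 600 - 200 = 400, checking: 400 + 200 = 600. Balances: travel=300, payroll=200, checking=600, taxes=400
Event 2 (withdraw 300 from checking): checking: 600 - 300 = 300. Balances: travel=300, payroll=200, checking=300, taxes=400
Event 3 (withdraw 200 from travel): travel: 300 - 200 = 100. Balances: travel=100, payroll=200, checking=300, taxes=400
Event 4 (deposit 350 to travel): travel: 100 + 350 = 450. Balances: travel=450, payroll=200, checking=300, taxes=400
Event 5 (transfer 100 payroll -> travel): payroll: 200 - 100 = 100, travel: 450 + 100 = 550. Balances: travel=550, payroll=100, checking=300, taxes=400
Event 6 (withdraw 250 from checking): checking: 300 - 250 = 50. Balances: travel=550, payroll=100, checking=50, taxes=400

Final balance of taxes: 400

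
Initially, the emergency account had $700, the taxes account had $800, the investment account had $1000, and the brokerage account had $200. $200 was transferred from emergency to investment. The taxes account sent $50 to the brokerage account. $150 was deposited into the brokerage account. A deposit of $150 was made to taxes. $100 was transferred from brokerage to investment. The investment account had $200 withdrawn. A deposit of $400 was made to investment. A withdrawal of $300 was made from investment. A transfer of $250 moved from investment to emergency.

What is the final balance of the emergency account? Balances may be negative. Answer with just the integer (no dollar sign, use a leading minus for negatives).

Tracking account balances step by step:
Start: emergency=700, taxes=800, investment=1000, brokerage=200
Event 1 (transfer 200 emergency -> investment): emergency: 700 - 200 = 500, investment: 1000 + 200 = 1200. Balances: emergency=500, taxes=800, investment=1200, brokerage=200
Event 2 (transfer 50 taxes -> brokerage): taxes: 800 - 50 = 750, brokerage: 200 + 50 = 250. Balances: emergency=500, taxes=750, investment=1200, brokerage=250
Event 3 (deposit 150 to brokerage): brokerage: 250 + 150 = 400. Balances: emergency=500, taxes=750, investment=1200, brokerage=400
Event 4 (deposit 150 to taxes): taxes: 750 + 150 = 900. Balances: emergency=500, taxes=900, investment=1200, brokerage=400
Event 5 (transfer 100 brokerage -> investment): brokerage: 400 - 100 = 300, investment: 1200 + 100 = 1300. Balances: emergency=500, taxes=900, investment=1300, brokerage=300
Event 6 (withdraw 200 from investment): investment: 1300 - 200 = 1100. Balances: emergency=500, taxes=900, investment=1100, brokerage=300
Event 7 (deposit 400 to investment): investment: 1100 + 400 = 1500. Balances: emergency=500, taxes=900, investment=1500, brokerage=300
Event 8 (withdraw 300 from investment): investment: 1500 - 300 = 1200. Balances: emergency=500, taxes=900, investment=1200, brokerage=300
Event 9 (transfer 250 investment -> emergency): investment: 1200 - 250 = 950, emergency: 500 + 250 = 750. Balances: emergency=750, taxes=900, investment=950, brokerage=300

Final balance of emergency: 750

Answer: 750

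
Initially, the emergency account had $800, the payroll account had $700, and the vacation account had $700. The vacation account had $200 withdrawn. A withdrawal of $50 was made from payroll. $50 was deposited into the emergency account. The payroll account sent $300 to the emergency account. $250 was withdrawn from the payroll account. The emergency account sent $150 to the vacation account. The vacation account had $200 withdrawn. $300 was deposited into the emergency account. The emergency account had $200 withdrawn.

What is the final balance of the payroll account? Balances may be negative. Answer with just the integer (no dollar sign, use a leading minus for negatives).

Answer: 100

Derivation:
Tracking account balances step by step:
Start: emergency=800, payroll=700, vacation=700
Event 1 (withdraw 200 from vacation): vacation: 700 - 200 = 500. Balances: emergency=800, payroll=700, vacation=500
Event 2 (withdraw 50 from payroll): payroll: 700 - 50 = 650. Balances: emergency=800, payroll=650, vacation=500
Event 3 (deposit 50 to emergency): emergency: 800 + 50 = 850. Balances: emergency=850, payroll=650, vacation=500
Event 4 (transfer 300 payroll -> emergency): payroll: 650 - 300 = 350, emergency: 850 + 300 = 1150. Balances: emergency=1150, payroll=350, vacation=500
Event 5 (withdraw 250 from payroll): payroll: 350 - 250 = 100. Balances: emergency=1150, payroll=100, vacation=500
Event 6 (transfer 150 emergency -> vacation): emergency: 1150 - 150 = 1000, vacation: 500 + 150 = 650. Balances: emergency=1000, payroll=100, vacation=650
Event 7 (withdraw 200 from vacation): vacation: 650 - 200 = 450. Balances: emergency=1000, payroll=100, vacation=450
Event 8 (deposit 300 to emergency): emergency: 1000 + 300 = 1300. Balances: emergency=1300, payroll=100, vacation=450
Event 9 (withdraw 200 from emergency): emergency: 1300 - 200 = 1100. Balances: emergency=1100, payroll=100, vacation=450

Final balance of payroll: 100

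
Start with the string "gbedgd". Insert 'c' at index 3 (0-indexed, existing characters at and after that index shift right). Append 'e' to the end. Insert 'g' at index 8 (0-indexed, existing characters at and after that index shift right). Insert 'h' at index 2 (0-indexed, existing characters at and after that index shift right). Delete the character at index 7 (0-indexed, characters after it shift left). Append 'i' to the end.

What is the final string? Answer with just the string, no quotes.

Applying each edit step by step:
Start: "gbedgd"
Op 1 (insert 'c' at idx 3): "gbedgd" -> "gbecdgd"
Op 2 (append 'e'): "gbecdgd" -> "gbecdgde"
Op 3 (insert 'g' at idx 8): "gbecdgde" -> "gbecdgdeg"
Op 4 (insert 'h' at idx 2): "gbecdgdeg" -> "gbhecdgdeg"
Op 5 (delete idx 7 = 'd'): "gbhecdgdeg" -> "gbhecdgeg"
Op 6 (append 'i'): "gbhecdgeg" -> "gbhecdgegi"

Answer: gbhecdgegi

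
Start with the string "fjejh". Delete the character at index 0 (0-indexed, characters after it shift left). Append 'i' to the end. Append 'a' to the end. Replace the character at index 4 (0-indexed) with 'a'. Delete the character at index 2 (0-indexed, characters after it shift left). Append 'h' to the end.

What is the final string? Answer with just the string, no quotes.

Applying each edit step by step:
Start: "fjejh"
Op 1 (delete idx 0 = 'f'): "fjejh" -> "jejh"
Op 2 (append 'i'): "jejh" -> "jejhi"
Op 3 (append 'a'): "jejhi" -> "jejhia"
Op 4 (replace idx 4: 'i' -> 'a'): "jejhia" -> "jejhaa"
Op 5 (delete idx 2 = 'j'): "jejhaa" -> "jehaa"
Op 6 (append 'h'): "jehaa" -> "jehaah"

Answer: jehaah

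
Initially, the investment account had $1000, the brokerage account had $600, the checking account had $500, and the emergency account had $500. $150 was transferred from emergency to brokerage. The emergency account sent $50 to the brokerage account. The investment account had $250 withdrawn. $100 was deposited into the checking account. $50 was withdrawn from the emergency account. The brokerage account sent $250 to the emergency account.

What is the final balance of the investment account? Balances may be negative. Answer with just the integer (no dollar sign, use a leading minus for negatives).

Answer: 750

Derivation:
Tracking account balances step by step:
Start: investment=1000, brokerage=600, checking=500, emergency=500
Event 1 (transfer 150 emergency -> brokerage): emergency: 500 - 150 = 350, brokerage: 600 + 150 = 750. Balances: investment=1000, brokerage=750, checking=500, emergency=350
Event 2 (transfer 50 emergency -> brokerage): emergency: 350 - 50 = 300, brokerage: 750 + 50 = 800. Balances: investment=1000, brokerage=800, checking=500, emergency=300
Event 3 (withdraw 250 from investment): investment: 1000 - 250 = 750. Balances: investment=750, brokerage=800, checking=500, emergency=300
Event 4 (deposit 100 to checking): checking: 500 + 100 = 600. Balances: investment=750, brokerage=800, checking=600, emergency=300
Event 5 (withdraw 50 from emergency): emergency: 300 - 50 = 250. Balances: investment=750, brokerage=800, checking=600, emergency=250
Event 6 (transfer 250 brokerage -> emergency): brokerage: 800 - 250 = 550, emergency: 250 + 250 = 500. Balances: investment=750, brokerage=550, checking=600, emergency=500

Final balance of investment: 750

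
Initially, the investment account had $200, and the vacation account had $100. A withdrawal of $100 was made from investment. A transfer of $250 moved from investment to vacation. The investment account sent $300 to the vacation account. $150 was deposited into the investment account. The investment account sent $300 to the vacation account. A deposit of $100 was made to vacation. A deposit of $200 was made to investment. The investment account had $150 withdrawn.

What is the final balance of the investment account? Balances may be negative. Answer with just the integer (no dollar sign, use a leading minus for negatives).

Tracking account balances step by step:
Start: investment=200, vacation=100
Event 1 (withdraw 100 from investment): investment: 200 - 100 = 100. Balances: investment=100, vacation=100
Event 2 (transfer 250 investment -> vacation): investment: 100 - 250 = -150, vacation: 100 + 250 = 350. Balances: investment=-150, vacation=350
Event 3 (transfer 300 investment -> vacation): investment: -150 - 300 = -450, vacation: 350 + 300 = 650. Balances: investment=-450, vacation=650
Event 4 (deposit 150 to investment): investment: -450 + 150 = -300. Balances: investment=-300, vacation=650
Event 5 (transfer 300 investment -> vacation): investment: -300 - 300 = -600, vacation: 650 + 300 = 950. Balances: investment=-600, vacation=950
Event 6 (deposit 100 to vacation): vacation: 950 + 100 = 1050. Balances: investment=-600, vacation=1050
Event 7 (deposit 200 to investment): investment: -600 + 200 = -400. Balances: investment=-400, vacation=1050
Event 8 (withdraw 150 from investment): investment: -400 - 150 = -550. Balances: investment=-550, vacation=1050

Final balance of investment: -550

Answer: -550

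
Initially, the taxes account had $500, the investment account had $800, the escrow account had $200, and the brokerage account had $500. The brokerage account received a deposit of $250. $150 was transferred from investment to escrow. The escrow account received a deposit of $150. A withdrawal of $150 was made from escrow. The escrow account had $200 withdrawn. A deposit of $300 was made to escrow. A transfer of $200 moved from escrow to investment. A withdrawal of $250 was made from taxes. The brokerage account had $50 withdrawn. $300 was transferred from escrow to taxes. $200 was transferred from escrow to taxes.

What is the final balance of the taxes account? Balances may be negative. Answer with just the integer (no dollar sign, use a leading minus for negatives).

Answer: 750

Derivation:
Tracking account balances step by step:
Start: taxes=500, investment=800, escrow=200, brokerage=500
Event 1 (deposit 250 to brokerage): brokerage: 500 + 250 = 750. Balances: taxes=500, investment=800, escrow=200, brokerage=750
Event 2 (transfer 150 investment -> escrow): investment: 800 - 150 = 650, escrow: 200 + 150 = 350. Balances: taxes=500, investment=650, escrow=350, brokerage=750
Event 3 (deposit 150 to escrow): escrow: 350 + 150 = 500. Balances: taxes=500, investment=650, escrow=500, brokerage=750
Event 4 (withdraw 150 from escrow): escrow: 500 - 150 = 350. Balances: taxes=500, investment=650, escrow=350, brokerage=750
Event 5 (withdraw 200 from escrow): escrow: 350 - 200 = 150. Balances: taxes=500, investment=650, escrow=150, brokerage=750
Event 6 (deposit 300 to escrow): escrow: 150 + 300 = 450. Balances: taxes=500, investment=650, escrow=450, brokerage=750
Event 7 (transfer 200 escrow -> investment): escrow: 450 - 200 = 250, investment: 650 + 200 = 850. Balances: taxes=500, investment=850, escrow=250, brokerage=750
Event 8 (withdraw 250 from taxes): taxes: 500 - 250 = 250. Balances: taxes=250, investment=850, escrow=250, brokerage=750
Event 9 (withdraw 50 from brokerage): brokerage: 750 - 50 = 700. Balances: taxes=250, investment=850, escrow=250, brokerage=700
Event 10 (transfer 300 escrow -> taxes): escrow: 250 - 300 = -50, taxes: 250 + 300 = 550. Balances: taxes=550, investment=850, escrow=-50, brokerage=700
Event 11 (transfer 200 escrow -> taxes): escrow: -50 - 200 = -250, taxes: 550 + 200 = 750. Balances: taxes=750, investment=850, escrow=-250, brokerage=700

Final balance of taxes: 750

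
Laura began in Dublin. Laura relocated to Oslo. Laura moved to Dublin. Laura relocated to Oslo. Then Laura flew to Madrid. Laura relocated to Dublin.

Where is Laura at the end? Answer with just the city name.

Answer: Dublin

Derivation:
Tracking Laura's location:
Start: Laura is in Dublin.
After move 1: Dublin -> Oslo. Laura is in Oslo.
After move 2: Oslo -> Dublin. Laura is in Dublin.
After move 3: Dublin -> Oslo. Laura is in Oslo.
After move 4: Oslo -> Madrid. Laura is in Madrid.
After move 5: Madrid -> Dublin. Laura is in Dublin.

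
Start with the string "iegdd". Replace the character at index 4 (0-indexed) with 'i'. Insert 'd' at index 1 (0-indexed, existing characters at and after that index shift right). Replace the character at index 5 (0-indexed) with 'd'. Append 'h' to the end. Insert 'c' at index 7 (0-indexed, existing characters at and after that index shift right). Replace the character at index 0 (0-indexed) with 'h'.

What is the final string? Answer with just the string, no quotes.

Answer: hdegddhc

Derivation:
Applying each edit step by step:
Start: "iegdd"
Op 1 (replace idx 4: 'd' -> 'i'): "iegdd" -> "iegdi"
Op 2 (insert 'd' at idx 1): "iegdi" -> "idegdi"
Op 3 (replace idx 5: 'i' -> 'd'): "idegdi" -> "idegdd"
Op 4 (append 'h'): "idegdd" -> "idegddh"
Op 5 (insert 'c' at idx 7): "idegddh" -> "idegddhc"
Op 6 (replace idx 0: 'i' -> 'h'): "idegddhc" -> "hdegddhc"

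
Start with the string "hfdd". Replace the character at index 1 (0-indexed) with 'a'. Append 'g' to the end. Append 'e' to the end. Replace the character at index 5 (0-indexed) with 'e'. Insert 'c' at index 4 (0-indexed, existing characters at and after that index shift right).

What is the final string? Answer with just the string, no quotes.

Applying each edit step by step:
Start: "hfdd"
Op 1 (replace idx 1: 'f' -> 'a'): "hfdd" -> "hadd"
Op 2 (append 'g'): "hadd" -> "haddg"
Op 3 (append 'e'): "haddg" -> "haddge"
Op 4 (replace idx 5: 'e' -> 'e'): "haddge" -> "haddge"
Op 5 (insert 'c' at idx 4): "haddge" -> "haddcge"

Answer: haddcge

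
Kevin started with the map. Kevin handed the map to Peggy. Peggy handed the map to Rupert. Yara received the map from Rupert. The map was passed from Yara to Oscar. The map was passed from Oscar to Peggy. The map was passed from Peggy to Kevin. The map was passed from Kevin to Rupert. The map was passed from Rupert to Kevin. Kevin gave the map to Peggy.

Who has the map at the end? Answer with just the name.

Answer: Peggy

Derivation:
Tracking the map through each event:
Start: Kevin has the map.
After event 1: Peggy has the map.
After event 2: Rupert has the map.
After event 3: Yara has the map.
After event 4: Oscar has the map.
After event 5: Peggy has the map.
After event 6: Kevin has the map.
After event 7: Rupert has the map.
After event 8: Kevin has the map.
After event 9: Peggy has the map.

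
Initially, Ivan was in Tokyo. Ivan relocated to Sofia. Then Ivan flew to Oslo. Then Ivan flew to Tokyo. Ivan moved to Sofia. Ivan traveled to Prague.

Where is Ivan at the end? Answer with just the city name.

Tracking Ivan's location:
Start: Ivan is in Tokyo.
After move 1: Tokyo -> Sofia. Ivan is in Sofia.
After move 2: Sofia -> Oslo. Ivan is in Oslo.
After move 3: Oslo -> Tokyo. Ivan is in Tokyo.
After move 4: Tokyo -> Sofia. Ivan is in Sofia.
After move 5: Sofia -> Prague. Ivan is in Prague.

Answer: Prague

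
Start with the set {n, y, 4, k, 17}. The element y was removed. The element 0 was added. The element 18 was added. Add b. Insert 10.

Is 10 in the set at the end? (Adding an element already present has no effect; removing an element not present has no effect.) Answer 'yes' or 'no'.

Tracking the set through each operation:
Start: {17, 4, k, n, y}
Event 1 (remove y): removed. Set: {17, 4, k, n}
Event 2 (add 0): added. Set: {0, 17, 4, k, n}
Event 3 (add 18): added. Set: {0, 17, 18, 4, k, n}
Event 4 (add b): added. Set: {0, 17, 18, 4, b, k, n}
Event 5 (add 10): added. Set: {0, 10, 17, 18, 4, b, k, n}

Final set: {0, 10, 17, 18, 4, b, k, n} (size 8)
10 is in the final set.

Answer: yes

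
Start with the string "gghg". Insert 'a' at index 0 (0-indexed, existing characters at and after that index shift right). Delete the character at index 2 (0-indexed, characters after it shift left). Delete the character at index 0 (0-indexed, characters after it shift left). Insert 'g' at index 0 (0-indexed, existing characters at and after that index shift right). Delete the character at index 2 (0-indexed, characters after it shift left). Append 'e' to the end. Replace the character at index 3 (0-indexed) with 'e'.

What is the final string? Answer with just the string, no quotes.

Applying each edit step by step:
Start: "gghg"
Op 1 (insert 'a' at idx 0): "gghg" -> "agghg"
Op 2 (delete idx 2 = 'g'): "agghg" -> "aghg"
Op 3 (delete idx 0 = 'a'): "aghg" -> "ghg"
Op 4 (insert 'g' at idx 0): "ghg" -> "gghg"
Op 5 (delete idx 2 = 'h'): "gghg" -> "ggg"
Op 6 (append 'e'): "ggg" -> "ggge"
Op 7 (replace idx 3: 'e' -> 'e'): "ggge" -> "ggge"

Answer: ggge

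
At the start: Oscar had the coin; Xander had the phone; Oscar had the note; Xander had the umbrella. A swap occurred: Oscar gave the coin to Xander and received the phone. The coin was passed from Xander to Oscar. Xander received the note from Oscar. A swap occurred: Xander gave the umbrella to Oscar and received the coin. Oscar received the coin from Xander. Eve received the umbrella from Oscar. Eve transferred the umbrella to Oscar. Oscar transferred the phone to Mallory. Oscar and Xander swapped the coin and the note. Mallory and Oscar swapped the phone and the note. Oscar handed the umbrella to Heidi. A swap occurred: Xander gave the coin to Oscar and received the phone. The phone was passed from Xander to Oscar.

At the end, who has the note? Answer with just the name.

Tracking all object holders:
Start: coin:Oscar, phone:Xander, note:Oscar, umbrella:Xander
Event 1 (swap coin<->phone: now coin:Xander, phone:Oscar). State: coin:Xander, phone:Oscar, note:Oscar, umbrella:Xander
Event 2 (give coin: Xander -> Oscar). State: coin:Oscar, phone:Oscar, note:Oscar, umbrella:Xander
Event 3 (give note: Oscar -> Xander). State: coin:Oscar, phone:Oscar, note:Xander, umbrella:Xander
Event 4 (swap umbrella<->coin: now umbrella:Oscar, coin:Xander). State: coin:Xander, phone:Oscar, note:Xander, umbrella:Oscar
Event 5 (give coin: Xander -> Oscar). State: coin:Oscar, phone:Oscar, note:Xander, umbrella:Oscar
Event 6 (give umbrella: Oscar -> Eve). State: coin:Oscar, phone:Oscar, note:Xander, umbrella:Eve
Event 7 (give umbrella: Eve -> Oscar). State: coin:Oscar, phone:Oscar, note:Xander, umbrella:Oscar
Event 8 (give phone: Oscar -> Mallory). State: coin:Oscar, phone:Mallory, note:Xander, umbrella:Oscar
Event 9 (swap coin<->note: now coin:Xander, note:Oscar). State: coin:Xander, phone:Mallory, note:Oscar, umbrella:Oscar
Event 10 (swap phone<->note: now phone:Oscar, note:Mallory). State: coin:Xander, phone:Oscar, note:Mallory, umbrella:Oscar
Event 11 (give umbrella: Oscar -> Heidi). State: coin:Xander, phone:Oscar, note:Mallory, umbrella:Heidi
Event 12 (swap coin<->phone: now coin:Oscar, phone:Xander). State: coin:Oscar, phone:Xander, note:Mallory, umbrella:Heidi
Event 13 (give phone: Xander -> Oscar). State: coin:Oscar, phone:Oscar, note:Mallory, umbrella:Heidi

Final state: coin:Oscar, phone:Oscar, note:Mallory, umbrella:Heidi
The note is held by Mallory.

Answer: Mallory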